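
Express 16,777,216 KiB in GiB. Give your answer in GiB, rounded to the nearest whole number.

16 GiB

16,777,216 KiB × 1,024 bytes/KiB = 17,179,869,184 bytes
1 GiB = 2^30 bytes = 1,073,741,824 bytes
17,179,869,184 / 1,073,741,824 = 16 GiB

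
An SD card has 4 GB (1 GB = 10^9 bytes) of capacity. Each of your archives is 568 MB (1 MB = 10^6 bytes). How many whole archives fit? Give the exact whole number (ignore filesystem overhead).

Capacity: 4 GB = 4,000,000,000 bytes
Per item: 568 MB = 568,000,000 bytes
⌊4,000,000,000 / 568,000,000⌋ = 7

7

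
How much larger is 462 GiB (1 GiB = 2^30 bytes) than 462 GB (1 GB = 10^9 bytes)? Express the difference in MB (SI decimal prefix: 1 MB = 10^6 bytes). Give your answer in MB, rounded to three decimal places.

462 GiB = 462 × 1,073,741,824 = 496,068,722,688 bytes
462 GB = 462 × 1,000,000,000 = 462,000,000,000 bytes
difference = 34,068,722,688 bytes
34,068,722,688 / 1,000,000 = 34,068.723 MB

34,068.723 MB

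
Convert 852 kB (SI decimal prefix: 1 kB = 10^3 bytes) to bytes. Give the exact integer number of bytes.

852 × 1,000 = 852,000 bytes  (1 kB = 10^3 bytes)

852,000 bytes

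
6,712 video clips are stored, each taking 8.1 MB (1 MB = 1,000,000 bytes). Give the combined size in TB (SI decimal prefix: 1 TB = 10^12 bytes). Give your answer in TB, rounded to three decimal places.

0.054 TB

Total = 6,712 × 8.1 MB = 54367.2 MB
= 54367.2 × 1,000,000 bytes = 54,367,200,000 bytes
1 TB = 1,000,000,000,000 bytes
54,367,200,000 / 1,000,000,000,000 = 0.054 TB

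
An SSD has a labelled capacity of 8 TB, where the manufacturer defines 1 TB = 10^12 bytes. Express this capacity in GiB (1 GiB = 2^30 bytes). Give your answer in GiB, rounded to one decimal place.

8 TB = 8 × 10^12 bytes = 8,000,000,000,000 bytes
1 GiB = 1,073,741,824 bytes
8,000,000,000,000 / 1,073,741,824 = 7,450.6 GiB

7,450.6 GiB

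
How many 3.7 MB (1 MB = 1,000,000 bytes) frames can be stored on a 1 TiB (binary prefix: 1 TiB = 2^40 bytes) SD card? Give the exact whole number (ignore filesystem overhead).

Capacity: 1 TiB = 1,099,511,627,776 bytes
Per item: 3.7 MB = 3,700,000 bytes
⌊1,099,511,627,776 / 3,700,000⌋ = 297,165

297,165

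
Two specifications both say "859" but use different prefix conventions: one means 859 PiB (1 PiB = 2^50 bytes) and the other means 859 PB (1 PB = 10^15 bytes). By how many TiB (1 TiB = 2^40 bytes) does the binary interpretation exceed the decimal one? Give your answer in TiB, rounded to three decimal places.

859 PiB = 859 × 1,125,899,906,842,624 = 967,148,019,977,814,016 bytes
859 PB = 859 × 1,000,000,000,000,000 = 859,000,000,000,000,000 bytes
difference = 108,148,019,977,814,016 bytes
108,148,019,977,814,016 / 1,099,511,627,776 = 98,360.051 TiB

98,360.051 TiB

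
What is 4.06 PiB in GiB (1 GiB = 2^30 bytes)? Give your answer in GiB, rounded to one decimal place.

4.06 PiB = 4.06 × 2^50 bytes = 4,571,153,621,781,053.44 bytes
1 GiB = 2^30 bytes = 1,073,741,824 bytes
4,571,153,621,781,053.44 / 1,073,741,824 = 4,257,218.6 GiB

4,257,218.6 GiB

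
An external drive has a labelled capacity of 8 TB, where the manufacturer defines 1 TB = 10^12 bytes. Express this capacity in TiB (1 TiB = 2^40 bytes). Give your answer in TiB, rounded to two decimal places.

7.28 TiB

8 TB × 1,000,000,000,000 bytes/TB = 8,000,000,000,000 bytes
1 TiB = 1,099,511,627,776 bytes
8,000,000,000,000 / 1,099,511,627,776 = 7.28 TiB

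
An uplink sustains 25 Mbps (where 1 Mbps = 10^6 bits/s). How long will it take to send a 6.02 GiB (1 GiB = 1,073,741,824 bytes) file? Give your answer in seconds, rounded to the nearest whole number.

2,068 seconds

6.02 GiB = 6,463,925,780.48 bytes = 51,711,406,243.84 bits
25 Mbps = 25,000,000 bits/s
time = 51,711,406,243.84 / 25,000,000 = 2,068 s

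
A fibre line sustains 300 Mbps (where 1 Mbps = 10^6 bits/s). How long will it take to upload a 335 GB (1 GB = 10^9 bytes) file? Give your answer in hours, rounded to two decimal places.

2.48 hours

335 GB = 335,000,000,000 bytes = 2,680,000,000,000 bits
300 Mbps = 300,000,000 bits/s
time = 2,680,000,000,000 / 300,000,000 = 8,933.3333 s
8,933.3333 s / 3600 = 2.48 hours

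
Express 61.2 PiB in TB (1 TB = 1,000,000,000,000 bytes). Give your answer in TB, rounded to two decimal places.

68,905.07 TB

61.2 PiB × 1,125,899,906,842,624 bytes/PiB = 68,905,074,298,768,588.8 bytes
1 TB = 10^12 bytes = 1,000,000,000,000 bytes
68,905,074,298,768,588.8 / 1,000,000,000,000 = 68,905.07 TB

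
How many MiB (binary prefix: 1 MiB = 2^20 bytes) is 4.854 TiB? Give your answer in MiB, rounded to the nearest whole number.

5,089,788 MiB

4.854 TiB = 4.854 × 2^40 bytes = 5,337,029,441,224.704 bytes
1 MiB = 1,048,576 bytes
5,337,029,441,224.704 / 1,048,576 = 5,089,788 MiB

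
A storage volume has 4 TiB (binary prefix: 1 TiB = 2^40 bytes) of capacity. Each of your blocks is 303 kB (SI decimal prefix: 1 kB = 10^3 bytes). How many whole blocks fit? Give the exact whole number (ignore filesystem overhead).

14,515,004

Capacity: 4 TiB = 4,398,046,511,104 bytes
Per item: 303 kB = 303,000 bytes
⌊4,398,046,511,104 / 303,000⌋ = 14,515,004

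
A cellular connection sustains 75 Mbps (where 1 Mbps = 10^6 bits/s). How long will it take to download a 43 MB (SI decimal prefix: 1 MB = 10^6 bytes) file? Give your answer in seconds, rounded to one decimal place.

4.6 seconds

43 MB = 43,000,000 bytes = 344,000,000 bits
75 Mbps = 75,000,000 bits/s
time = 344,000,000 / 75,000,000 = 4.6 s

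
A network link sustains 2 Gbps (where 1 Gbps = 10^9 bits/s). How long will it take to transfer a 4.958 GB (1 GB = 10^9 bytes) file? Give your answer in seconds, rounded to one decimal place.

19.8 seconds

4.958 GB = 4,958,000,000 bytes = 39,664,000,000 bits
2 Gbps = 2,000,000,000 bits/s
time = 39,664,000,000 / 2,000,000,000 = 19.8 s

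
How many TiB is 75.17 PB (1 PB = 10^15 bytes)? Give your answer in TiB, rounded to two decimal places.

68,366.72 TiB

75.17 PB × 1,000,000,000,000,000 bytes/PB = 75,170,000,000,000,000 bytes
1 TiB = 2^40 bytes = 1,099,511,627,776 bytes
75,170,000,000,000,000 / 1,099,511,627,776 = 68,366.72 TiB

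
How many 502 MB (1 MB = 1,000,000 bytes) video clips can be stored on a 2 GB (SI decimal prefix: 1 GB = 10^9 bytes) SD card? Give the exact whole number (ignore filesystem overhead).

3

Capacity: 2 GB = 2,000,000,000 bytes
Per item: 502 MB = 502,000,000 bytes
⌊2,000,000,000 / 502,000,000⌋ = 3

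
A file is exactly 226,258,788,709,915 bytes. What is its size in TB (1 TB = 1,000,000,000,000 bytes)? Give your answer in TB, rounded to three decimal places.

226.259 TB

226,258,788,709,915 bytes given.
1 TB = 10^12 bytes = 1,000,000,000,000 bytes
226,258,788,709,915 / 1,000,000,000,000 = 226.259 TB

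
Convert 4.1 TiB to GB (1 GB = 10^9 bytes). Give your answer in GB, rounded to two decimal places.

4,508.00 GB

4.1 TiB = 4.1 × 2^40 bytes = 4,507,997,673,881.6 bytes
1 GB = 1,000,000,000 bytes
4,507,997,673,881.6 / 1,000,000,000 = 4,508.00 GB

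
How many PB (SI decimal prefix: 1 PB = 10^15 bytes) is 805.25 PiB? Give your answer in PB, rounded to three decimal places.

906.631 PB

805.25 PiB = 805.25 × 2^50 bytes = 906,630,899,985,022,976 bytes
1 PB = 1,000,000,000,000,000 bytes
906,630,899,985,022,976 / 1,000,000,000,000,000 = 906.631 PB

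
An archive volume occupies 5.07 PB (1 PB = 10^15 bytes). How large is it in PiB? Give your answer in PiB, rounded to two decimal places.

5.07 PB × 1,000,000,000,000,000 bytes/PB = 5,070,000,000,000,000 bytes
1 PiB = 1,125,899,906,842,624 bytes
5,070,000,000,000,000 / 1,125,899,906,842,624 = 4.50 PiB

4.50 PiB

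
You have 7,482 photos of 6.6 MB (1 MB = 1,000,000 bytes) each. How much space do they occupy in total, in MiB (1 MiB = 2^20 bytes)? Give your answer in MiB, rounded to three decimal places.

Total = 7,482 × 6.6 MB = 49381.2 MB
= 49381.2 × 1,000,000 bytes = 49,381,200,000 bytes
1 MiB = 1,048,576 bytes
49,381,200,000 / 1,048,576 = 47,093.582 MiB

47,093.582 MiB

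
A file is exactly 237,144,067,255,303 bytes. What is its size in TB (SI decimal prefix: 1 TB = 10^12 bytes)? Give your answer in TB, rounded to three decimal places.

237.144 TB

237,144,067,255,303 bytes given.
1 TB = 10^12 bytes = 1,000,000,000,000 bytes
237,144,067,255,303 / 1,000,000,000,000 = 237.144 TB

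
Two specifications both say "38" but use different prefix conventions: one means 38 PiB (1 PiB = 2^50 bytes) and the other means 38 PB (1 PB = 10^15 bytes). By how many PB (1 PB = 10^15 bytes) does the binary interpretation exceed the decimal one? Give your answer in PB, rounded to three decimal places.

4.784 PB

38 PiB = 38 × 1,125,899,906,842,624 = 42,784,196,460,019,712 bytes
38 PB = 38 × 1,000,000,000,000,000 = 38,000,000,000,000,000 bytes
difference = 4,784,196,460,019,712 bytes
4,784,196,460,019,712 / 1,000,000,000,000,000 = 4.784 PB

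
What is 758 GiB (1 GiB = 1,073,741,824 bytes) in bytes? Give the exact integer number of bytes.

813,896,302,592 bytes

758 × 1,073,741,824 = 813,896,302,592 bytes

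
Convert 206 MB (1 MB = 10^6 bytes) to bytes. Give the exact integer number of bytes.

206,000,000 bytes

206 × 1,000,000 = 206,000,000 bytes  (1 MB = 10^6 bytes)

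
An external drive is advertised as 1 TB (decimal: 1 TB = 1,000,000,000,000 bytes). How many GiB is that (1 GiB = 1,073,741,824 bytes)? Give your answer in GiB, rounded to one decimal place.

931.3 GiB

1 TB = 1 × 10^12 bytes = 1,000,000,000,000 bytes
1 GiB = 1,073,741,824 bytes
1,000,000,000,000 / 1,073,741,824 = 931.3 GiB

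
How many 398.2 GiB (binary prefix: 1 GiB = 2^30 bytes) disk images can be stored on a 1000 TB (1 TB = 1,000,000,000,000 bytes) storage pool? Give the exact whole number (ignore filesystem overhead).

2,338

Capacity: 1000 TB = 1,000,000,000,000,000 bytes
Per item: 398.2 GiB = 427,563,994,316.8 bytes
⌊1,000,000,000,000,000 / 427,563,994,316.8⌋ = 2,338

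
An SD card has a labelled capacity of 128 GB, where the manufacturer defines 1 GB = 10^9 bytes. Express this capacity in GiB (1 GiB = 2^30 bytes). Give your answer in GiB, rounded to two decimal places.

119.21 GiB

128 GB = 128 × 10^9 bytes = 128,000,000,000 bytes
1 GiB = 2^30 bytes = 1,073,741,824 bytes
128,000,000,000 / 1,073,741,824 = 119.21 GiB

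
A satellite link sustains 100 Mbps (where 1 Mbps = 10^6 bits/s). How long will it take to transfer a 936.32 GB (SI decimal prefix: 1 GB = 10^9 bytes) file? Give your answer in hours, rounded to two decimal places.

20.81 hours

936.32 GB = 936,320,000,000 bytes = 7,490,560,000,000 bits
100 Mbps = 100,000,000 bits/s
time = 7,490,560,000,000 / 100,000,000 = 74,905.6000 s
74,905.6000 s / 3600 = 20.81 hours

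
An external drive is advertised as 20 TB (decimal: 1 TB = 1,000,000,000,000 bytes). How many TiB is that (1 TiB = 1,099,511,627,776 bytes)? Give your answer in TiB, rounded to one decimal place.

18.2 TiB

20 TB × 1,000,000,000,000 bytes/TB = 20,000,000,000,000 bytes
1 TiB = 1,099,511,627,776 bytes
20,000,000,000,000 / 1,099,511,627,776 = 18.2 TiB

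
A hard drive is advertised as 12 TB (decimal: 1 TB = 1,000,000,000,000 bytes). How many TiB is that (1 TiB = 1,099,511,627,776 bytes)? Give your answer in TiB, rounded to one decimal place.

10.9 TiB

12 TB = 12 × 10^12 bytes = 12,000,000,000,000 bytes
1 TiB = 1,099,511,627,776 bytes
12,000,000,000,000 / 1,099,511,627,776 = 10.9 TiB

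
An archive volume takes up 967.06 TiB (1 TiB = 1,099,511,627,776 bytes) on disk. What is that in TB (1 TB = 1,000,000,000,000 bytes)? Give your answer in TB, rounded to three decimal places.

1,063.294 TB

967.06 TiB = 967.06 × 2^40 bytes = 1,063,293,714,757,058.56 bytes
1 TB = 10^12 bytes = 1,000,000,000,000 bytes
1,063,293,714,757,058.56 / 1,000,000,000,000 = 1,063.294 TB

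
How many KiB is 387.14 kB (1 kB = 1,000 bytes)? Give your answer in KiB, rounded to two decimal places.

387.14 kB = 387.14 × 10^3 bytes = 387,140 bytes
1 KiB = 1,024 bytes
387,140 / 1,024 = 378.07 KiB

378.07 KiB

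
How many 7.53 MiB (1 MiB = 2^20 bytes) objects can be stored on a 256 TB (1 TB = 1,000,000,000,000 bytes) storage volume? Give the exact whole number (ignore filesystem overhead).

Capacity: 256 TB = 256,000,000,000,000 bytes
Per item: 7.53 MiB = 7,895,777.28 bytes
⌊256,000,000,000,000 / 7,895,777.28⌋ = 32,422,393

32,422,393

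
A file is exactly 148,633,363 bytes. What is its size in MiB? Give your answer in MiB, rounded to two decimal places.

141.75 MiB

148,633,363 bytes given.
1 MiB = 2^20 bytes = 1,048,576 bytes
148,633,363 / 1,048,576 = 141.75 MiB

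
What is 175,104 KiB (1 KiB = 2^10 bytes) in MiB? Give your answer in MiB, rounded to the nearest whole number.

175,104 KiB = 175,104 × 2^10 bytes = 179,306,496 bytes
1 MiB = 1,048,576 bytes
179,306,496 / 1,048,576 = 171 MiB

171 MiB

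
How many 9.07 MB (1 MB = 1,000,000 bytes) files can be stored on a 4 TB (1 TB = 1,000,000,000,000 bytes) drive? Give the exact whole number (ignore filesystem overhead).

441,014

Capacity: 4 TB = 4,000,000,000,000 bytes
Per item: 9.07 MB = 9,070,000 bytes
⌊4,000,000,000,000 / 9,070,000⌋ = 441,014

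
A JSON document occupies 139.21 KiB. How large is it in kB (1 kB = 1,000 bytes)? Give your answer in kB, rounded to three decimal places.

139.21 KiB × 1,024 bytes/KiB = 142,551.04 bytes
1 kB = 1,000 bytes
142,551.04 / 1,000 = 142.551 kB

142.551 kB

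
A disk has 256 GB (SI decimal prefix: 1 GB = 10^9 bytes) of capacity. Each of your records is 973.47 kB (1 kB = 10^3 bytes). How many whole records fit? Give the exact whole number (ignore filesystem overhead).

Capacity: 256 GB = 256,000,000,000 bytes
Per item: 973.47 kB = 973,470 bytes
⌊256,000,000,000 / 973,470⌋ = 262,976

262,976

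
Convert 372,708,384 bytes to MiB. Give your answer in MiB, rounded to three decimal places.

372,708,384 bytes given.
1 MiB = 1,048,576 bytes
372,708,384 / 1,048,576 = 355.442 MiB

355.442 MiB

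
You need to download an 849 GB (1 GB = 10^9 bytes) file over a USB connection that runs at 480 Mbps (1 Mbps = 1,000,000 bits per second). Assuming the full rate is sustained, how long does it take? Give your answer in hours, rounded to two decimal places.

849 GB = 849,000,000,000 bytes = 6,792,000,000,000 bits
480 Mbps = 480,000,000 bits/s
time = 6,792,000,000,000 / 480,000,000 = 14,150.0000 s
14,150.0000 s / 3600 = 3.93 hours

3.93 hours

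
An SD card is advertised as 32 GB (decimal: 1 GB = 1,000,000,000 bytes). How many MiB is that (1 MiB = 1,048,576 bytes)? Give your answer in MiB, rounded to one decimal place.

32 GB = 32 × 10^9 bytes = 32,000,000,000 bytes
1 MiB = 1,048,576 bytes
32,000,000,000 / 1,048,576 = 30,517.6 MiB

30,517.6 MiB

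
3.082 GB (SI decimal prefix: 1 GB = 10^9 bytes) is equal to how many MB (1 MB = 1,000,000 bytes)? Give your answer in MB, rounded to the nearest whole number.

3,082 MB

3.082 GB × 1,000,000,000 bytes/GB = 3,082,000,000 bytes
1 MB = 10^6 bytes = 1,000,000 bytes
3,082,000,000 / 1,000,000 = 3,082 MB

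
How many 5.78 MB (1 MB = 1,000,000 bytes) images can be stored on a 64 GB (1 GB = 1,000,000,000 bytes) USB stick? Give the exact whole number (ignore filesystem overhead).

Capacity: 64 GB = 64,000,000,000 bytes
Per item: 5.78 MB = 5,780,000 bytes
⌊64,000,000,000 / 5,780,000⌋ = 11,072

11,072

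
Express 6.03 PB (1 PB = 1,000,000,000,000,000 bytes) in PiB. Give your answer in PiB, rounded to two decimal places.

5.36 PiB

6.03 PB × 1,000,000,000,000,000 bytes/PB = 6,030,000,000,000,000 bytes
1 PiB = 2^50 bytes = 1,125,899,906,842,624 bytes
6,030,000,000,000,000 / 1,125,899,906,842,624 = 5.36 PiB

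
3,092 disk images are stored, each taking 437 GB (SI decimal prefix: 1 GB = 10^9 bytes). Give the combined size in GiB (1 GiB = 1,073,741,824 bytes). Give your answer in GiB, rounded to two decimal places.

1,258,406.79 GiB

Total = 3,092 × 437 GB = 1,351,204 GB
= 1,351,204 × 1,000,000,000 bytes = 1,351,204,000,000,000 bytes
1 GiB = 1,073,741,824 bytes
1,351,204,000,000,000 / 1,073,741,824 = 1,258,406.79 GiB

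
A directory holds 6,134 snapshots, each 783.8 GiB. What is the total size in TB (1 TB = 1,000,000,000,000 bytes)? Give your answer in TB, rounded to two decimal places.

5,162.37 TB

Total = 6,134 × 783.8 GiB = 4807829.2 GiB
= 4807829.2 × 1,073,741,824 bytes = 5,162,367,294,688,460.8 bytes
1 TB = 1,000,000,000,000 bytes
5,162,367,294,688,460.8 / 1,000,000,000,000 = 5,162.37 TB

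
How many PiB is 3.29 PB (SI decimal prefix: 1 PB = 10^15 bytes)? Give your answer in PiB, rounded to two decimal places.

2.92 PiB

3.29 PB = 3.29 × 10^15 bytes = 3,290,000,000,000,000 bytes
1 PiB = 2^50 bytes = 1,125,899,906,842,624 bytes
3,290,000,000,000,000 / 1,125,899,906,842,624 = 2.92 PiB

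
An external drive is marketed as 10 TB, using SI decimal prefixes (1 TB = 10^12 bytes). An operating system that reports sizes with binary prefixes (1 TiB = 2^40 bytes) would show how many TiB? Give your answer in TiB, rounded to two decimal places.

9.09 TiB

10 TB = 10 × 10^12 bytes = 10,000,000,000,000 bytes
1 TiB = 2^40 bytes = 1,099,511,627,776 bytes
10,000,000,000,000 / 1,099,511,627,776 = 9.09 TiB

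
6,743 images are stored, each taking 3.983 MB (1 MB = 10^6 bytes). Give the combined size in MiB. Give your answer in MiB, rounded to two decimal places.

25,613.18 MiB

Total = 6,743 × 3.983 MB = 26857.369 MB
= 26857.369 × 1,000,000 bytes = 26,857,369,000 bytes
1 MiB = 1,048,576 bytes
26,857,369,000 / 1,048,576 = 25,613.18 MiB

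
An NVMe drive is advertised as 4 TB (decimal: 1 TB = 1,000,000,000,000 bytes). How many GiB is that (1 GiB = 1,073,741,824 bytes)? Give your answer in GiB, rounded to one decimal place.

3,725.3 GiB

4 TB = 4 × 10^12 bytes = 4,000,000,000,000 bytes
1 GiB = 1,073,741,824 bytes
4,000,000,000,000 / 1,073,741,824 = 3,725.3 GiB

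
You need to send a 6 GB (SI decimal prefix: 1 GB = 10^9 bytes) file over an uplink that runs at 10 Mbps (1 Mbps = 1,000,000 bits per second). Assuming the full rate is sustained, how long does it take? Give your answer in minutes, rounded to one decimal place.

6 GB = 6,000,000,000 bytes = 48,000,000,000 bits
10 Mbps = 10,000,000 bits/s
time = 48,000,000,000 / 10,000,000 = 4,800.00 s
4,800.00 s / 60 = 80.0 minutes

80.0 minutes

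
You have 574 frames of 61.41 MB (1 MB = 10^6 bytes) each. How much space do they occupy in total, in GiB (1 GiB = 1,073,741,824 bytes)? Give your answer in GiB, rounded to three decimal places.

32.829 GiB

Total = 574 × 61.41 MB = 35249.34 MB
= 35249.34 × 1,000,000 bytes = 35,249,340,000 bytes
1 GiB = 1,073,741,824 bytes
35,249,340,000 / 1,073,741,824 = 32.829 GiB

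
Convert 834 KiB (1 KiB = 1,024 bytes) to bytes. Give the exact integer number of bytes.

834 × 1,024 = 854,016 bytes  (1 KiB = 2^10 bytes)

854,016 bytes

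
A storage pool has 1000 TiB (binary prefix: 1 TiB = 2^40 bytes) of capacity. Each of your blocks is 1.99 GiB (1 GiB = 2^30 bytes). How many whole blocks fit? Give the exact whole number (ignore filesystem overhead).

Capacity: 1000 TiB = 1,099,511,627,776,000 bytes
Per item: 1.99 GiB = 2,136,746,229.76 bytes
⌊1,099,511,627,776,000 / 2,136,746,229.76⌋ = 514,572

514,572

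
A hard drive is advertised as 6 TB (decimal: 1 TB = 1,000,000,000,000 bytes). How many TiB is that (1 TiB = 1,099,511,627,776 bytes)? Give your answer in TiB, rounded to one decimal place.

5.5 TiB

6 TB = 6 × 10^12 bytes = 6,000,000,000,000 bytes
1 TiB = 1,099,511,627,776 bytes
6,000,000,000,000 / 1,099,511,627,776 = 5.5 TiB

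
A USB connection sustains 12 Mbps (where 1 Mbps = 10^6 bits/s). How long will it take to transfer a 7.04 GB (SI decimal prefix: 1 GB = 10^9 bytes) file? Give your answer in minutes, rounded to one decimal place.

7.04 GB = 7,040,000,000 bytes = 56,320,000,000 bits
12 Mbps = 12,000,000 bits/s
time = 56,320,000,000 / 12,000,000 = 4,693.33 s
4,693.33 s / 60 = 78.2 minutes

78.2 minutes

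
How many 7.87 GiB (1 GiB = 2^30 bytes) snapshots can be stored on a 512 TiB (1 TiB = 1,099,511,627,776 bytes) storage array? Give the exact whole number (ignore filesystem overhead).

66,618

Capacity: 512 TiB = 562,949,953,421,312 bytes
Per item: 7.87 GiB = 8,450,348,154.88 bytes
⌊562,949,953,421,312 / 8,450,348,154.88⌋ = 66,618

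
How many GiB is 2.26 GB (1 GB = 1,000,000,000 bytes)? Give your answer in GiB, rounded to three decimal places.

2.105 GiB

2.26 GB = 2.26 × 10^9 bytes = 2,260,000,000 bytes
1 GiB = 1,073,741,824 bytes
2,260,000,000 / 1,073,741,824 = 2.105 GiB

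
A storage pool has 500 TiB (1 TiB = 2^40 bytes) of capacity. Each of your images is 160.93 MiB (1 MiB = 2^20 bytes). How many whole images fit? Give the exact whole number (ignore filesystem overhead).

Capacity: 500 TiB = 549,755,813,888,000 bytes
Per item: 160.93 MiB = 168,747,335.68 bytes
⌊549,755,813,888,000 / 168,747,335.68⌋ = 3,257,863

3,257,863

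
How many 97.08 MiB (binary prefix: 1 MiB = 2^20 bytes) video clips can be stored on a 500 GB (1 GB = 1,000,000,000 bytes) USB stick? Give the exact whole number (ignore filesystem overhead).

4,911

Capacity: 500 GB = 500,000,000,000 bytes
Per item: 97.08 MiB = 101,795,758.08 bytes
⌊500,000,000,000 / 101,795,758.08⌋ = 4,911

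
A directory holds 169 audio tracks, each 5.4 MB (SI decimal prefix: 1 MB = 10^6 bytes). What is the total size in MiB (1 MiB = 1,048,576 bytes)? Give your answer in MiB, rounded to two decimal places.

870.32 MiB

Total = 169 × 5.4 MB = 912.6 MB
= 912.6 × 1,000,000 bytes = 912,600,000 bytes
1 MiB = 1,048,576 bytes
912,600,000 / 1,048,576 = 870.32 MiB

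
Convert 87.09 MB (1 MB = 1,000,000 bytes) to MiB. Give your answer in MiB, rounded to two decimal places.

83.06 MiB

87.09 MB × 1,000,000 bytes/MB = 87,090,000 bytes
1 MiB = 1,048,576 bytes
87,090,000 / 1,048,576 = 83.06 MiB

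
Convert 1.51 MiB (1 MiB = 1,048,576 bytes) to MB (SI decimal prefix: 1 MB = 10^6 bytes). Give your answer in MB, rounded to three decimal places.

1.51 MiB × 1,048,576 bytes/MiB = 1,583,349.76 bytes
1 MB = 1,000,000 bytes
1,583,349.76 / 1,000,000 = 1.583 MB

1.583 MB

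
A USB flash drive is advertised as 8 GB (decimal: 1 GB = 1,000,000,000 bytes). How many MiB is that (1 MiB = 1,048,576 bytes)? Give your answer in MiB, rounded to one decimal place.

7,629.4 MiB

8 GB × 1,000,000,000 bytes/GB = 8,000,000,000 bytes
1 MiB = 2^20 bytes = 1,048,576 bytes
8,000,000,000 / 1,048,576 = 7,629.4 MiB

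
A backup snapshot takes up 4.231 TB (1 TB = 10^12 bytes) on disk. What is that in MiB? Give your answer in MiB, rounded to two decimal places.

4.231 TB × 1,000,000,000,000 bytes/TB = 4,231,000,000,000 bytes
1 MiB = 2^20 bytes = 1,048,576 bytes
4,231,000,000,000 / 1,048,576 = 4,034,996.03 MiB

4,034,996.03 MiB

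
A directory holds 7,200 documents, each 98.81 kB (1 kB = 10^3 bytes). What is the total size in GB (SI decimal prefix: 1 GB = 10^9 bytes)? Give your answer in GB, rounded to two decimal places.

0.71 GB

Total = 7,200 × 98.81 kB = 711,432 kB
= 711,432 × 1,000 bytes = 711,432,000 bytes
1 GB = 1,000,000,000 bytes
711,432,000 / 1,000,000,000 = 0.71 GB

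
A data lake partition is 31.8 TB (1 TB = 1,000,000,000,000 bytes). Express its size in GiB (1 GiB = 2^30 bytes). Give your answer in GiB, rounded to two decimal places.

31.8 TB × 1,000,000,000,000 bytes/TB = 31,800,000,000,000 bytes
1 GiB = 1,073,741,824 bytes
31,800,000,000,000 / 1,073,741,824 = 29,616.06 GiB

29,616.06 GiB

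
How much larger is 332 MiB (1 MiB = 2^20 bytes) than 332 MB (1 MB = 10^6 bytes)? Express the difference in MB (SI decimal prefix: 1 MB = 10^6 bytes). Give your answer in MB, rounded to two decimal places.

16.13 MB

332 MiB = 332 × 1,048,576 = 348,127,232 bytes
332 MB = 332 × 1,000,000 = 332,000,000 bytes
difference = 16,127,232 bytes
16,127,232 / 1,000,000 = 16.13 MB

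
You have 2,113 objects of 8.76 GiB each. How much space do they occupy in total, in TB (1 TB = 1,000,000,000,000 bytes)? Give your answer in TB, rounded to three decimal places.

19.875 TB

Total = 2,113 × 8.76 GiB = 18509.88 GiB
= 18509.88 × 1,073,741,824 bytes = 19,874,832,313,221.12 bytes
1 TB = 1,000,000,000,000 bytes
19,874,832,313,221.12 / 1,000,000,000,000 = 19.875 TB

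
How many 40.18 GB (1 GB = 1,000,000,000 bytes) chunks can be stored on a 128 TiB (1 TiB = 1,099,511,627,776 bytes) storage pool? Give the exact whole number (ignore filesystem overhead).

3,502

Capacity: 128 TiB = 140,737,488,355,328 bytes
Per item: 40.18 GB = 40,180,000,000 bytes
⌊140,737,488,355,328 / 40,180,000,000⌋ = 3,502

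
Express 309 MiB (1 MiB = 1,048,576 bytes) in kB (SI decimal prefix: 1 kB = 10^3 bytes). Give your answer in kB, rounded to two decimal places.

324,009.98 kB

309 MiB × 1,048,576 bytes/MiB = 324,009,984 bytes
1 kB = 10^3 bytes = 1,000 bytes
324,009,984 / 1,000 = 324,009.98 kB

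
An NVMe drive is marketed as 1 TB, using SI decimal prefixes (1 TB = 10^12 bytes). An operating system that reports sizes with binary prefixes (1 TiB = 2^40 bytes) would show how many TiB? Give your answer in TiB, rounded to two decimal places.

1 TB = 1 × 10^12 bytes = 1,000,000,000,000 bytes
1 TiB = 2^40 bytes = 1,099,511,627,776 bytes
1,000,000,000,000 / 1,099,511,627,776 = 0.91 TiB

0.91 TiB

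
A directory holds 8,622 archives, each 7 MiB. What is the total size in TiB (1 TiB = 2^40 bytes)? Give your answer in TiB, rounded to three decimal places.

Total = 8,622 × 7 MiB = 60,354 MiB
= 60,354 × 1,048,576 bytes = 63,285,755,904 bytes
1 TiB = 1,099,511,627,776 bytes
63,285,755,904 / 1,099,511,627,776 = 0.058 TiB

0.058 TiB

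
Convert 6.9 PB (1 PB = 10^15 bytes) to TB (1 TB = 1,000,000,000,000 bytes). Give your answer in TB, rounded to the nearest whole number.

6.9 PB × 1,000,000,000,000,000 bytes/PB = 6,900,000,000,000,000 bytes
1 TB = 1,000,000,000,000 bytes
6,900,000,000,000,000 / 1,000,000,000,000 = 6,900 TB

6,900 TB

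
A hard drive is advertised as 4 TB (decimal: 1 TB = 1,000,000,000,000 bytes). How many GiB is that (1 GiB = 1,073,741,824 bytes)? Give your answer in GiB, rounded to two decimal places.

3,725.29 GiB

4 TB = 4 × 10^12 bytes = 4,000,000,000,000 bytes
1 GiB = 1,073,741,824 bytes
4,000,000,000,000 / 1,073,741,824 = 3,725.29 GiB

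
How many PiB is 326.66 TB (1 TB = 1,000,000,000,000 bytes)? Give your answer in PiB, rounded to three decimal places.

326.66 TB = 326.66 × 10^12 bytes = 326,660,000,000,000 bytes
1 PiB = 1,125,899,906,842,624 bytes
326,660,000,000,000 / 1,125,899,906,842,624 = 0.290 PiB

0.290 PiB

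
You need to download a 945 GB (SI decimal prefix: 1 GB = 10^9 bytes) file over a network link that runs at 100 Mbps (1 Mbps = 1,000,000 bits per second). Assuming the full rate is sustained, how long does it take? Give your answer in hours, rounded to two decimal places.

945 GB = 945,000,000,000 bytes = 7,560,000,000,000 bits
100 Mbps = 100,000,000 bits/s
time = 7,560,000,000,000 / 100,000,000 = 75,600.0000 s
75,600.0000 s / 3600 = 21.00 hours

21.00 hours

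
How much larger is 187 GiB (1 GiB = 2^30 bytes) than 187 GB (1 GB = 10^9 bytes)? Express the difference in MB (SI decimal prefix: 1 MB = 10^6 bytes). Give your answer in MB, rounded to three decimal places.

187 GiB = 187 × 1,073,741,824 = 200,789,721,088 bytes
187 GB = 187 × 1,000,000,000 = 187,000,000,000 bytes
difference = 13,789,721,088 bytes
13,789,721,088 / 1,000,000 = 13,789.721 MB

13,789.721 MB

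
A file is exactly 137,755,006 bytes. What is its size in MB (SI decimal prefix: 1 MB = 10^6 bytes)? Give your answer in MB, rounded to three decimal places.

137.755 MB

137,755,006 bytes given.
1 MB = 1,000,000 bytes
137,755,006 / 1,000,000 = 137.755 MB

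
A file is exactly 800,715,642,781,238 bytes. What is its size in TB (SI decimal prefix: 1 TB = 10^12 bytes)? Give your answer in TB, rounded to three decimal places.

800.716 TB

800,715,642,781,238 bytes given.
1 TB = 10^12 bytes = 1,000,000,000,000 bytes
800,715,642,781,238 / 1,000,000,000,000 = 800.716 TB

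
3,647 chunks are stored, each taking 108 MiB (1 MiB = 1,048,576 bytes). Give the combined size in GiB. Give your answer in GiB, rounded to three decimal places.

384.645 GiB

Total = 3,647 × 108 MiB = 393,876 MiB
= 393,876 × 1,048,576 bytes = 413,008,920,576 bytes
1 GiB = 1,073,741,824 bytes
413,008,920,576 / 1,073,741,824 = 384.645 GiB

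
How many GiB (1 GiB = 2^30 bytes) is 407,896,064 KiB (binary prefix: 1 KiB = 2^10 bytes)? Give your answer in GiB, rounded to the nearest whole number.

407,896,064 KiB × 1,024 bytes/KiB = 417,685,569,536 bytes
1 GiB = 1,073,741,824 bytes
417,685,569,536 / 1,073,741,824 = 389 GiB

389 GiB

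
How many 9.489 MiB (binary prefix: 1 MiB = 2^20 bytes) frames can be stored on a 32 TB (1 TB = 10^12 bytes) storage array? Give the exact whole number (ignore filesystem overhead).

3,216,100

Capacity: 32 TB = 32,000,000,000,000 bytes
Per item: 9.489 MiB = 9,949,937.664 bytes
⌊32,000,000,000,000 / 9,949,937.664⌋ = 3,216,100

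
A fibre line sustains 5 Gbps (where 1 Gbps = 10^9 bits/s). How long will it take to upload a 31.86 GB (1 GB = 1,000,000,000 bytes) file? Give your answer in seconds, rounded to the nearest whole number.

31.86 GB = 31,860,000,000 bytes = 254,880,000,000 bits
5 Gbps = 5,000,000,000 bits/s
time = 254,880,000,000 / 5,000,000,000 = 51 s

51 seconds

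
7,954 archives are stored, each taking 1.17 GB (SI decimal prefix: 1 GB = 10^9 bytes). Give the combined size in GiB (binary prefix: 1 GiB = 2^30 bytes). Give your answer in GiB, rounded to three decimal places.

Total = 7,954 × 1.17 GB = 9306.18 GB
= 9306.18 × 1,000,000,000 bytes = 9,306,180,000,000 bytes
1 GiB = 1,073,741,824 bytes
9,306,180,000,000 / 1,073,741,824 = 8,667.056 GiB

8,667.056 GiB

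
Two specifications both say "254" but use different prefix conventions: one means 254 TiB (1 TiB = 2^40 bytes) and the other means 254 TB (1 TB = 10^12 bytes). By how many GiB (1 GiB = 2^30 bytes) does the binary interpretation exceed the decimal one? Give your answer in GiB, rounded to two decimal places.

254 TiB = 254 × 1,099,511,627,776 = 279,275,953,455,104 bytes
254 TB = 254 × 1,000,000,000,000 = 254,000,000,000,000 bytes
difference = 25,275,953,455,104 bytes
25,275,953,455,104 / 1,073,741,824 = 23,540.07 GiB

23,540.07 GiB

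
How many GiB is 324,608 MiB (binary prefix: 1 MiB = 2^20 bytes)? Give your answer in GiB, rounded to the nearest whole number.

324,608 MiB × 1,048,576 bytes/MiB = 340,376,158,208 bytes
1 GiB = 2^30 bytes = 1,073,741,824 bytes
340,376,158,208 / 1,073,741,824 = 317 GiB

317 GiB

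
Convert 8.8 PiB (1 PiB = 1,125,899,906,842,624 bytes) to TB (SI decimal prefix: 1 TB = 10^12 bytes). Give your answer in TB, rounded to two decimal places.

9,907.92 TB

8.8 PiB × 1,125,899,906,842,624 bytes/PiB = 9,907,919,180,215,091.2 bytes
1 TB = 1,000,000,000,000 bytes
9,907,919,180,215,091.2 / 1,000,000,000,000 = 9,907.92 TB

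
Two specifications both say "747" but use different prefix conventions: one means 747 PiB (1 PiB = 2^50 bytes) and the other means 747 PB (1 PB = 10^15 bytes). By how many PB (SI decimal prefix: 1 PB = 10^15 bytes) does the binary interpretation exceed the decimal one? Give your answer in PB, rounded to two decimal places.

747 PiB = 747 × 1,125,899,906,842,624 = 841,047,230,411,440,128 bytes
747 PB = 747 × 1,000,000,000,000,000 = 747,000,000,000,000,000 bytes
difference = 94,047,230,411,440,128 bytes
94,047,230,411,440,128 / 1,000,000,000,000,000 = 94.05 PB

94.05 PB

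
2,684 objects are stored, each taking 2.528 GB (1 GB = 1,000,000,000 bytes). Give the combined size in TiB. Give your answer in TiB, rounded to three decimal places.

6.171 TiB

Total = 2,684 × 2.528 GB = 6785.152 GB
= 6785.152 × 1,000,000,000 bytes = 6,785,152,000,000 bytes
1 TiB = 1,099,511,627,776 bytes
6,785,152,000,000 / 1,099,511,627,776 = 6.171 TiB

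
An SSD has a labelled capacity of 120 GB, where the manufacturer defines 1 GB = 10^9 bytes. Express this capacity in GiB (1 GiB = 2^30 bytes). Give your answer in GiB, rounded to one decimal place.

111.8 GiB

120 GB × 1,000,000,000 bytes/GB = 120,000,000,000 bytes
1 GiB = 1,073,741,824 bytes
120,000,000,000 / 1,073,741,824 = 111.8 GiB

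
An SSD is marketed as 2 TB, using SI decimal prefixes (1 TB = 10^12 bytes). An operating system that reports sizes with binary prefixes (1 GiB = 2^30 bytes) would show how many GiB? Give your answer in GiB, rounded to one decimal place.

1,862.6 GiB

2 TB = 2 × 10^12 bytes = 2,000,000,000,000 bytes
1 GiB = 1,073,741,824 bytes
2,000,000,000,000 / 1,073,741,824 = 1,862.6 GiB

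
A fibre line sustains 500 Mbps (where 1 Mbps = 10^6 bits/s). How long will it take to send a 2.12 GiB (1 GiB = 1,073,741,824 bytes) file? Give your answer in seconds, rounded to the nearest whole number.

2.12 GiB = 2,276,332,666.88 bytes = 18,210,661,335.04 bits
500 Mbps = 500,000,000 bits/s
time = 18,210,661,335.04 / 500,000,000 = 36 s

36 seconds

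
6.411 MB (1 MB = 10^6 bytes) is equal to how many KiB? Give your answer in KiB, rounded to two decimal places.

6.411 MB × 1,000,000 bytes/MB = 6,411,000 bytes
1 KiB = 1,024 bytes
6,411,000 / 1,024 = 6,260.74 KiB

6,260.74 KiB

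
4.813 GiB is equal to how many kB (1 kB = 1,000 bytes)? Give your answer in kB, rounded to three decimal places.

4.813 GiB × 1,073,741,824 bytes/GiB = 5,167,919,398.912 bytes
1 kB = 10^3 bytes = 1,000 bytes
5,167,919,398.912 / 1,000 = 5,167,919.399 kB

5,167,919.399 kB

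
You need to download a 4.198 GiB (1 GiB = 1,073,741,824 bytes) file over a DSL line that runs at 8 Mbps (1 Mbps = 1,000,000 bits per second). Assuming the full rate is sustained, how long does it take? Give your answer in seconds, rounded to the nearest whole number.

4,508 seconds

4.198 GiB = 4,507,568,177.152 bytes = 36,060,545,417.216 bits
8 Mbps = 8,000,000 bits/s
time = 36,060,545,417.216 / 8,000,000 = 4,508 s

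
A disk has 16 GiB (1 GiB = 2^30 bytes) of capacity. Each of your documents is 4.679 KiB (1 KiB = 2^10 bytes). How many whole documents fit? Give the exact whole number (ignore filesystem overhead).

Capacity: 16 GiB = 17,179,869,184 bytes
Per item: 4.679 KiB = 4,791.296 bytes
⌊17,179,869,184 / 4,791.296⌋ = 3,585,641

3,585,641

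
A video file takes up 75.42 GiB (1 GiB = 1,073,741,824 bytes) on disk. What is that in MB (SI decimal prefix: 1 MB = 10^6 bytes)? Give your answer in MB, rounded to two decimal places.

75.42 GiB = 75.42 × 2^30 bytes = 80,981,608,366.08 bytes
1 MB = 10^6 bytes = 1,000,000 bytes
80,981,608,366.08 / 1,000,000 = 80,981.61 MB

80,981.61 MB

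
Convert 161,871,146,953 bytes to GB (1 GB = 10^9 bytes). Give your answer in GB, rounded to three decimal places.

161.871 GB

161,871,146,953 bytes given.
1 GB = 10^9 bytes = 1,000,000,000 bytes
161,871,146,953 / 1,000,000,000 = 161.871 GB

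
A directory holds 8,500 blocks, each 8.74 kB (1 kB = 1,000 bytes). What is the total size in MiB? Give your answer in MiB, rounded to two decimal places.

70.85 MiB

Total = 8,500 × 8.74 kB = 74,290 kB
= 74,290 × 1,000 bytes = 74,290,000 bytes
1 MiB = 1,048,576 bytes
74,290,000 / 1,048,576 = 70.85 MiB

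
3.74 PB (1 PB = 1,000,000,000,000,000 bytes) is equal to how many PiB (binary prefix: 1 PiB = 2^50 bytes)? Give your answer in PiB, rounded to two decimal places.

3.32 PiB

3.74 PB = 3.74 × 10^15 bytes = 3,740,000,000,000,000 bytes
1 PiB = 1,125,899,906,842,624 bytes
3,740,000,000,000,000 / 1,125,899,906,842,624 = 3.32 PiB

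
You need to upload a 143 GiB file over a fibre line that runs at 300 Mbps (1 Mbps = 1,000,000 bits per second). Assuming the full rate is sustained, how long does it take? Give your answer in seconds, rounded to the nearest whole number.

143 GiB = 153,545,080,832 bytes = 1,228,360,646,656 bits
300 Mbps = 300,000,000 bits/s
time = 1,228,360,646,656 / 300,000,000 = 4,095 s

4,095 seconds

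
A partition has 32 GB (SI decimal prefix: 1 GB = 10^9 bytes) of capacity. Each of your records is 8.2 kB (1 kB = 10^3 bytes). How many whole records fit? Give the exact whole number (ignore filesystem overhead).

Capacity: 32 GB = 32,000,000,000 bytes
Per item: 8.2 kB = 8,200 bytes
⌊32,000,000,000 / 8,200⌋ = 3,902,439

3,902,439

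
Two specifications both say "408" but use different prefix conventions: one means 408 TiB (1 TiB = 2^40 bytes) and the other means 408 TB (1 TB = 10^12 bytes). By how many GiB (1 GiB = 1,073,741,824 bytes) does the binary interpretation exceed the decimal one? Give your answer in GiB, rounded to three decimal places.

37,812.390 GiB

408 TiB = 408 × 1,099,511,627,776 = 448,600,744,132,608 bytes
408 TB = 408 × 1,000,000,000,000 = 408,000,000,000,000 bytes
difference = 40,600,744,132,608 bytes
40,600,744,132,608 / 1,073,741,824 = 37,812.390 GiB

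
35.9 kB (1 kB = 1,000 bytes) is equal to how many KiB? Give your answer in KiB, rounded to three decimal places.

35.059 KiB

35.9 kB = 35.9 × 10^3 bytes = 35,900 bytes
1 KiB = 1,024 bytes
35,900 / 1,024 = 35.059 KiB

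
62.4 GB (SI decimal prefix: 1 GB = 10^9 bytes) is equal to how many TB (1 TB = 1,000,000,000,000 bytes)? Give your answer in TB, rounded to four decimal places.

62.4 GB = 62.4 × 10^9 bytes = 62,400,000,000 bytes
1 TB = 1,000,000,000,000 bytes
62,400,000,000 / 1,000,000,000,000 = 0.0624 TB

0.0624 TB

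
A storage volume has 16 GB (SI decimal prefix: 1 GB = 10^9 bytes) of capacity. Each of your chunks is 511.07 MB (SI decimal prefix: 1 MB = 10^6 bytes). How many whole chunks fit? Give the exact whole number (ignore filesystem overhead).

Capacity: 16 GB = 16,000,000,000 bytes
Per item: 511.07 MB = 511,070,000 bytes
⌊16,000,000,000 / 511,070,000⌋ = 31

31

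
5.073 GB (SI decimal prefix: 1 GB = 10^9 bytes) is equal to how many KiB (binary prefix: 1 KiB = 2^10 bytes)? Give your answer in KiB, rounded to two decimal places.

4,954,101.56 KiB

5.073 GB = 5.073 × 10^9 bytes = 5,073,000,000 bytes
1 KiB = 2^10 bytes = 1,024 bytes
5,073,000,000 / 1,024 = 4,954,101.56 KiB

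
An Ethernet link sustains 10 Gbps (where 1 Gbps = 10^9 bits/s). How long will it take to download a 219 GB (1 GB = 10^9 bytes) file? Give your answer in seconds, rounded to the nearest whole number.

219 GB = 219,000,000,000 bytes = 1,752,000,000,000 bits
10 Gbps = 10,000,000,000 bits/s
time = 1,752,000,000,000 / 10,000,000,000 = 175 s

175 seconds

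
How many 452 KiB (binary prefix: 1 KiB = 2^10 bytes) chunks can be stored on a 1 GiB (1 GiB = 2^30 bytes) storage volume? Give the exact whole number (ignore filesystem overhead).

2,319

Capacity: 1 GiB = 1,073,741,824 bytes
Per item: 452 KiB = 462,848 bytes
⌊1,073,741,824 / 462,848⌋ = 2,319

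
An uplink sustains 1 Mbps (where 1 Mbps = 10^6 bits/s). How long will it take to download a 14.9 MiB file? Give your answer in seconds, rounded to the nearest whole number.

14.9 MiB = 15,623,782.4 bytes = 124,990,259.2 bits
1 Mbps = 1,000,000 bits/s
time = 124,990,259.2 / 1,000,000 = 125 s

125 seconds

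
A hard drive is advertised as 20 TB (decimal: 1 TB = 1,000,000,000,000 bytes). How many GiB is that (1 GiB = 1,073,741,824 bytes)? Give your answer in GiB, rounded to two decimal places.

18,626.45 GiB

20 TB × 1,000,000,000,000 bytes/TB = 20,000,000,000,000 bytes
1 GiB = 1,073,741,824 bytes
20,000,000,000,000 / 1,073,741,824 = 18,626.45 GiB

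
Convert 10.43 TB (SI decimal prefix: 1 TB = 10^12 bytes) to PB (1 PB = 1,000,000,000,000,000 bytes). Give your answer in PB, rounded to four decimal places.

0.0104 PB

10.43 TB × 1,000,000,000,000 bytes/TB = 10,430,000,000,000 bytes
1 PB = 1,000,000,000,000,000 bytes
10,430,000,000,000 / 1,000,000,000,000,000 = 0.0104 PB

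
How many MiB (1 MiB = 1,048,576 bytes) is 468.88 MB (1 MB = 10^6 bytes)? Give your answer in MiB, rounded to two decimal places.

468.88 MB × 1,000,000 bytes/MB = 468,880,000 bytes
1 MiB = 2^20 bytes = 1,048,576 bytes
468,880,000 / 1,048,576 = 447.16 MiB

447.16 MiB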